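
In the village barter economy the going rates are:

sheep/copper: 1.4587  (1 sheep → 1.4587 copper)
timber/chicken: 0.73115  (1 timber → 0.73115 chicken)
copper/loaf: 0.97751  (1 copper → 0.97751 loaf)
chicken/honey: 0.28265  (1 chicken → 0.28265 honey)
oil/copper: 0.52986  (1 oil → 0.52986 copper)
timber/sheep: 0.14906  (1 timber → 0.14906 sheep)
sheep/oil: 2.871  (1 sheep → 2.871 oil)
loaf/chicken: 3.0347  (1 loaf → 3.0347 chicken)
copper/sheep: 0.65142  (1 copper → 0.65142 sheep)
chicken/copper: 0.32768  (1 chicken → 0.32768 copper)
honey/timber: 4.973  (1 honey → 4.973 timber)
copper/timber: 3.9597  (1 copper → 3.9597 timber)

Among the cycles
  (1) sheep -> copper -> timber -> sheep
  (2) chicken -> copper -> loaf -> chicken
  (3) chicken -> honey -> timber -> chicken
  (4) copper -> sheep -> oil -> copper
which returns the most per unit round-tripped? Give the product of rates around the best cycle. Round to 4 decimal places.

1.0277

(1) 1.4587 × 3.9597 × 0.14906 = 0.86097
(2) 0.32768 × 0.97751 × 3.0347 = 0.97205
(3) 0.28265 × 4.973 × 0.73115 = 1.02772
(4) 0.65142 × 2.871 × 0.52986 = 0.99096
Highest is cycle (3) at 1.0277 (>1, arbitrage).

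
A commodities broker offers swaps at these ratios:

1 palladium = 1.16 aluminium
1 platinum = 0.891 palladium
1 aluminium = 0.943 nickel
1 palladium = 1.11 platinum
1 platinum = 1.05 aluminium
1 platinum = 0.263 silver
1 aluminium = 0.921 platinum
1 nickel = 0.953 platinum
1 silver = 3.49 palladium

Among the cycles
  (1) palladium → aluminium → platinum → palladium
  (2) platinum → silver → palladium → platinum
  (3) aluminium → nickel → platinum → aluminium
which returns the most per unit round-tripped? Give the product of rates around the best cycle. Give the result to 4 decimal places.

(1) 1.16 × 0.921 × 0.891 = 0.95191
(2) 0.263 × 3.49 × 1.11 = 1.01884
(3) 0.943 × 0.953 × 1.05 = 0.94361
Highest is cycle (2) at 1.0188 (>1, arbitrage).

1.0188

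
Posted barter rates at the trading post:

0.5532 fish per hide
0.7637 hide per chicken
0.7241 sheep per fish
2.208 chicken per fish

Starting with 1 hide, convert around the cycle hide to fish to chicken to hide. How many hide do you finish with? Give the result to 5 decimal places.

1 hide × 0.5532 = 0.5532 fish
0.5532 fish × 2.208 = 1.2214656 chicken
1.2214656 chicken × 0.7637 = 0.93283327872 hide

0.93283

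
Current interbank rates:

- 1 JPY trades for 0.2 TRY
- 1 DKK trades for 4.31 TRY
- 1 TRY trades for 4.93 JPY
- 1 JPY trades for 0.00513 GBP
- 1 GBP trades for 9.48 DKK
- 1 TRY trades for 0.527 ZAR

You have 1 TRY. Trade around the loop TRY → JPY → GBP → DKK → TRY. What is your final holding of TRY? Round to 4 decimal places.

1 TRY × 4.93 = 4.93 JPY
4.93 JPY × 0.00513 = 0.0252909 GBP
0.0252909 GBP × 9.48 = 0.239757732 DKK
0.239757732 DKK × 4.31 = 1.03335582492 TRY

1.0334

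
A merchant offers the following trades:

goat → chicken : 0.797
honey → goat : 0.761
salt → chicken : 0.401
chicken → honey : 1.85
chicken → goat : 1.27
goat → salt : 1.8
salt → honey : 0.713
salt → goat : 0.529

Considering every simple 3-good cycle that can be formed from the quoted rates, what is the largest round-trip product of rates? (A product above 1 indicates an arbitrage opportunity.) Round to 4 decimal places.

1.1221

honey→goat→chicken→honey: 0.761 × 0.797 × 1.85 = 1.12206
honey→goat→salt→honey: 0.761 × 1.8 × 0.713 = 0.97667
goat→salt→chicken→goat: 1.8 × 0.401 × 1.27 = 0.91669
Maximum is honey→goat→chicken→honey at 1.1221; arbitrage exists.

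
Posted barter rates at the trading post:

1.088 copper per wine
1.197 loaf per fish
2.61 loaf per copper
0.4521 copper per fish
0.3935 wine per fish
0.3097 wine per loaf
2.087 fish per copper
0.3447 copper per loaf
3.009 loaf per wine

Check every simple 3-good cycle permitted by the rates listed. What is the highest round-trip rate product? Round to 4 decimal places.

0.8935

fish→wine→copper→fish: 0.3935 × 1.088 × 2.087 = 0.89350
copper→loaf→wine→copper: 2.61 × 0.3097 × 1.088 = 0.87945
fish→loaf→copper→fish: 1.197 × 0.3447 × 2.087 = 0.86111
Maximum is fish→wine→copper→fish at 0.8935; no arbitrage — every cycle loses value.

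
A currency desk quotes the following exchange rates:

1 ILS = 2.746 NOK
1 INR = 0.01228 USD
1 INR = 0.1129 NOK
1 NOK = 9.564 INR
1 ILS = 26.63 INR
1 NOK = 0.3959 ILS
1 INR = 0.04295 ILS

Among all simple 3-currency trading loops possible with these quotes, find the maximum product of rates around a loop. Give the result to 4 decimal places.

ILS→INR→NOK→ILS: 26.63 × 0.1129 × 0.3959 = 1.19028
ILS→NOK→INR→ILS: 2.746 × 9.564 × 0.04295 = 1.12798
Maximum is ILS→INR→NOK→ILS at 1.1903; arbitrage exists.

1.1903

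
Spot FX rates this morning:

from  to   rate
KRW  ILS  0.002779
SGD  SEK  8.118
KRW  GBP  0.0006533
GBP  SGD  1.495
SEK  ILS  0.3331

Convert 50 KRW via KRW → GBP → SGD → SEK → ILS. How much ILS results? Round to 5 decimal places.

0.13205

50 KRW × 0.0006533 = 0.032665 GBP
0.032665 GBP × 1.495 = 0.048834175 SGD
0.048834175 SGD × 8.118 = 0.39643583265 SEK
0.39643583265 SEK × 0.3331 = 0.132052775855715 ILS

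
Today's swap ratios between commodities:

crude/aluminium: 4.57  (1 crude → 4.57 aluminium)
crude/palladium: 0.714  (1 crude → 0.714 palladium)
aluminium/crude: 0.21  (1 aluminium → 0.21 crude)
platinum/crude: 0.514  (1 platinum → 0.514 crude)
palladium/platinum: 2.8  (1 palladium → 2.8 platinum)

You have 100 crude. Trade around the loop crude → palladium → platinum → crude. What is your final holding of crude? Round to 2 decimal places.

102.76

100 crude × 0.714 = 71.4 palladium
71.4 palladium × 2.8 = 199.92 platinum
199.92 platinum × 0.514 = 102.75888 crude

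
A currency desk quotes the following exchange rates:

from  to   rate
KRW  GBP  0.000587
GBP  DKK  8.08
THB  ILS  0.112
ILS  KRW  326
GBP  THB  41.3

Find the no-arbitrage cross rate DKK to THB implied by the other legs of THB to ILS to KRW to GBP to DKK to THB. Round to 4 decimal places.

5.7745

Known legs of the cycle: 0.112 × 326 × 0.000587 × 8.08 = 0.17317495552
For no arbitrage the full-cycle product must be 1, so the missing rate is 1 / 0.17317495552 ≈ 5.774507.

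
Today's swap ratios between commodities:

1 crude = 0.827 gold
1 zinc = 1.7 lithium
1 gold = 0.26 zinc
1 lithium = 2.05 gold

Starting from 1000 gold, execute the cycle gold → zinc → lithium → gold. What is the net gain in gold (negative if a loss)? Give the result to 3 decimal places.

-93.900

1000 gold × 0.26 = 260 zinc
260 zinc × 1.7 = 442 lithium
442 lithium × 2.05 = 906.1 gold
Net change: 906.1 − 1000 = -93.9 gold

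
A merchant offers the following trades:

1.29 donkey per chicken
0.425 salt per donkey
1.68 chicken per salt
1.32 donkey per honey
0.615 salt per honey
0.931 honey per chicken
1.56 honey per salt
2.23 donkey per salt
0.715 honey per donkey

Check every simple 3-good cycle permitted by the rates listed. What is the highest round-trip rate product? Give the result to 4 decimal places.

0.9806

salt→donkey→honey→salt: 2.23 × 0.715 × 0.615 = 0.98059
chicken→honey→salt→chicken: 0.931 × 0.615 × 1.68 = 0.96191
chicken→donkey→salt→chicken: 1.29 × 0.425 × 1.68 = 0.92106
salt→honey→donkey→salt: 1.56 × 1.32 × 0.425 = 0.87516
Maximum is salt→donkey→honey→salt at 0.9806; no arbitrage — every cycle loses value.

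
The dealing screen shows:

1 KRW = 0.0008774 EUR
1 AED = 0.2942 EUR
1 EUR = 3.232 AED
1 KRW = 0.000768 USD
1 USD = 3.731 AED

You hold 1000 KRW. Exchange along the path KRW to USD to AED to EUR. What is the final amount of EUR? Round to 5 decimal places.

0.84300

1000 KRW × 0.000768 = 0.768 USD
0.768 USD × 3.731 = 2.865408 AED
2.865408 AED × 0.2942 = 0.8430030336 EUR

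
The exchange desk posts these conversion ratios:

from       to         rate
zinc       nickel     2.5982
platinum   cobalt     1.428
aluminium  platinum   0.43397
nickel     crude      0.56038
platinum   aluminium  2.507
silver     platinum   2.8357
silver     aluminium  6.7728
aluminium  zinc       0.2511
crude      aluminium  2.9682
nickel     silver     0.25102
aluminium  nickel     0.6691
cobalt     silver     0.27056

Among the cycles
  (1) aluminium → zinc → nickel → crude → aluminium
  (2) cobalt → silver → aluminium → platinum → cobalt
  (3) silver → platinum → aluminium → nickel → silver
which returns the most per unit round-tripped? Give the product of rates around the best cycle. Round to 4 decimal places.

1.1940

(1) 0.2511 × 2.5982 × 0.56038 × 2.9682 = 1.08516
(2) 0.27056 × 6.7728 × 0.43397 × 1.428 = 1.13559
(3) 2.8357 × 2.507 × 0.6691 × 0.25102 = 1.19403
Highest is cycle (3) at 1.1940 (>1, arbitrage).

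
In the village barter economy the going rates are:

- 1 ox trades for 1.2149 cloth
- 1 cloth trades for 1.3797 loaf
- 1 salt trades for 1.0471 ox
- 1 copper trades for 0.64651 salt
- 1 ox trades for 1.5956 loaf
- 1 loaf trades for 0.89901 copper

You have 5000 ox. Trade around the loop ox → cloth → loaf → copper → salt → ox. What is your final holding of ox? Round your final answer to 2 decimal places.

5000 ox × 1.2149 = 6074.5 cloth
6074.5 cloth × 1.3797 = 8380.98765 loaf
8380.98765 loaf × 0.89901 = 7534.5917072265 copper
7534.5917072265 copper × 0.64651 = 4871.188884639004515 salt
4871.188884639004515 salt × 1.0471 = 5100.6218811055016276565 ox

5100.62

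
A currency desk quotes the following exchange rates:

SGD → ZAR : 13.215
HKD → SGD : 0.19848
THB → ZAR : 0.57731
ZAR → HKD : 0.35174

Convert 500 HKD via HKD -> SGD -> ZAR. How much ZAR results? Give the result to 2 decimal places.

500 HKD × 0.19848 = 99.24 SGD
99.24 SGD × 13.215 = 1311.4566 ZAR

1311.46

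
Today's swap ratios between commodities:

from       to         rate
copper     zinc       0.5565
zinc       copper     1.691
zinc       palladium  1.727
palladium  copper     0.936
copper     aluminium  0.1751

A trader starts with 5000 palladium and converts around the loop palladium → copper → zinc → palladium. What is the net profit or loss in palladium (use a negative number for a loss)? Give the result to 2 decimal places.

-502.17

5000 palladium × 0.936 = 4680 copper
4680 copper × 0.5565 = 2604.42 zinc
2604.42 zinc × 1.727 = 4497.83334 palladium
Net change: 4497.83334 − 5000 = -502.16666 palladium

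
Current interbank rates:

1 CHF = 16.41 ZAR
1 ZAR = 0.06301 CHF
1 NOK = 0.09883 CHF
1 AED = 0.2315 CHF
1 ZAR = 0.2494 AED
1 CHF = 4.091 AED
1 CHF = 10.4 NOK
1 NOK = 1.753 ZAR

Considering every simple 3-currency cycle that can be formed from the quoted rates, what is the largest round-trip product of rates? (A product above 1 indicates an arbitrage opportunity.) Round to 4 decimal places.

CHF→NOK→ZAR→CHF: 10.4 × 1.753 × 0.06301 = 1.14875
AED→CHF→ZAR→AED: 0.2315 × 16.41 × 0.2494 = 0.94745
Maximum is CHF→NOK→ZAR→CHF at 1.1487; arbitrage exists.

1.1487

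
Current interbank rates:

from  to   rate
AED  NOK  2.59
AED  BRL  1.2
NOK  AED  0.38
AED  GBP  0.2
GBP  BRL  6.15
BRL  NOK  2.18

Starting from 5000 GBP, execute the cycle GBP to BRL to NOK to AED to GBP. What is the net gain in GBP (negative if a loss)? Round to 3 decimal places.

5000 GBP × 6.15 = 30750 BRL
30750 BRL × 2.18 = 67035 NOK
67035 NOK × 0.38 = 25473.3 AED
25473.3 AED × 0.2 = 5094.66 GBP
Net change: 5094.66 − 5000 = 94.66 GBP

94.660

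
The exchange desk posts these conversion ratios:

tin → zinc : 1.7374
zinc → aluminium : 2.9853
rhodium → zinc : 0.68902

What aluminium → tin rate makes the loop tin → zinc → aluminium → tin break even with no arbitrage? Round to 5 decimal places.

Known legs of the cycle: 1.7374 × 2.9853 = 5.18666022
For no arbitrage the full-cycle product must be 1, so the missing rate is 1 / 5.18666022 ≈ 0.1928023.

0.19280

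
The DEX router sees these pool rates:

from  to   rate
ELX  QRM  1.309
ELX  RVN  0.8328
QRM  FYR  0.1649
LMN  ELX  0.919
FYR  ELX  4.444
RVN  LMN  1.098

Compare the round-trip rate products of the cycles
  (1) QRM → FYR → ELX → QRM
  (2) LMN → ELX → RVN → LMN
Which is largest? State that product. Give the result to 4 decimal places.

(1) 0.1649 × 4.444 × 1.309 = 0.95926
(2) 0.919 × 0.8328 × 1.098 = 0.84035
Highest is cycle (1) at 0.9593 (≤1, no arbitrage).

0.9593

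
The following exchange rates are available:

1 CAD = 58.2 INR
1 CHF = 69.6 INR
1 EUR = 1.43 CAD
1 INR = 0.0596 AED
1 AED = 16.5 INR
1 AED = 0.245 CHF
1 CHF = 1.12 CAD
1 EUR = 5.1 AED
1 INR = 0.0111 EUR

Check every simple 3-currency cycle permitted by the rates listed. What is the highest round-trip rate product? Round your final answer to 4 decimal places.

1.0163

INR→AED→CHF→INR: 0.0596 × 0.245 × 69.6 = 1.01630
INR→EUR→AED→INR: 0.0111 × 5.1 × 16.5 = 0.93407
INR→EUR→CAD→INR: 0.0111 × 1.43 × 58.2 = 0.92381
Maximum is INR→AED→CHF→INR at 1.0163; arbitrage exists.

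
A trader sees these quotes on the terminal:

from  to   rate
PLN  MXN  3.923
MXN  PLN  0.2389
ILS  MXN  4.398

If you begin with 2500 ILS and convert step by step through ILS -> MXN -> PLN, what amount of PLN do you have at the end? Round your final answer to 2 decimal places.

2500 ILS × 4.398 = 10995 MXN
10995 MXN × 0.2389 = 2626.7055 PLN

2626.71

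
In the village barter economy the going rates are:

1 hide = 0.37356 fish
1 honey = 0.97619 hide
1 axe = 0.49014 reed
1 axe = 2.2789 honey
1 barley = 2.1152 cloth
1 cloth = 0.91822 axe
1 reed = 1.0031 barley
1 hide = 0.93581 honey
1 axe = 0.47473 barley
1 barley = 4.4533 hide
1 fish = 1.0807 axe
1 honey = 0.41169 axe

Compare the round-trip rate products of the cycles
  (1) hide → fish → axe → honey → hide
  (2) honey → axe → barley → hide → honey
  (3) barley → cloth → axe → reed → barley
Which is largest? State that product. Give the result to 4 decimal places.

(1) 0.37356 × 1.0807 × 2.2789 × 0.97619 = 0.89810
(2) 0.41169 × 0.47473 × 4.4533 × 0.93581 = 0.81449
(3) 2.1152 × 0.91822 × 0.49014 × 1.0031 = 0.95491
Highest is cycle (3) at 0.9549 (≤1, no arbitrage).

0.9549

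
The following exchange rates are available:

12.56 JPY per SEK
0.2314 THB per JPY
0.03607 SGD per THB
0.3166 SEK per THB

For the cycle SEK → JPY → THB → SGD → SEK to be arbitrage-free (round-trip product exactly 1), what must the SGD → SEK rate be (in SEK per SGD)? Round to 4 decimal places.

Known legs of the cycle: 12.56 × 0.2314 × 0.03607 = 0.10483327088
For no arbitrage the full-cycle product must be 1, so the missing rate is 1 / 0.10483327088 ≈ 9.538956.

9.5390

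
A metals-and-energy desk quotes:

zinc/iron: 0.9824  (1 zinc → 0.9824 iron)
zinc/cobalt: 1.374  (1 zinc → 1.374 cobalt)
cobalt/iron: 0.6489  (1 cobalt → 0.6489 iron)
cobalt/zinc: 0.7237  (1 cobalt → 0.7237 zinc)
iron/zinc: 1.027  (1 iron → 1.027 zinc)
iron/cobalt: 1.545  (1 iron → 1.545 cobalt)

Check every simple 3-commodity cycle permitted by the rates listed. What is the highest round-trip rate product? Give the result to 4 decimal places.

1.0984

iron→cobalt→zinc→iron: 1.545 × 0.7237 × 0.9824 = 1.09844
iron→zinc→cobalt→iron: 1.027 × 1.374 × 0.6489 = 0.91566
Maximum is iron→cobalt→zinc→iron at 1.0984; arbitrage exists.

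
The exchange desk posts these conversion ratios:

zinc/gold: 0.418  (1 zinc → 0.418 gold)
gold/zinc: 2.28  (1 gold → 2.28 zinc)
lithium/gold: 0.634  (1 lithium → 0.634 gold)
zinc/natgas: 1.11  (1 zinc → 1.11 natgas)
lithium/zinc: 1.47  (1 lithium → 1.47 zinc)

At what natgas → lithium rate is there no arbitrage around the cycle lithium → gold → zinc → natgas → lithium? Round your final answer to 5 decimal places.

Known legs of the cycle: 0.634 × 2.28 × 1.11 = 1.6045272
For no arbitrage the full-cycle product must be 1, so the missing rate is 1 / 1.6045272 ≈ 0.6232366.

0.62324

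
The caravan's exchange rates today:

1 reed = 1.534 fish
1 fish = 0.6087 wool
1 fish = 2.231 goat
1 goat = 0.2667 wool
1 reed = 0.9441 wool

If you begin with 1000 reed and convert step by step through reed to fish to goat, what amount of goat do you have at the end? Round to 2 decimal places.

1000 reed × 1.534 = 1534 fish
1534 fish × 2.231 = 3422.354 goat

3422.35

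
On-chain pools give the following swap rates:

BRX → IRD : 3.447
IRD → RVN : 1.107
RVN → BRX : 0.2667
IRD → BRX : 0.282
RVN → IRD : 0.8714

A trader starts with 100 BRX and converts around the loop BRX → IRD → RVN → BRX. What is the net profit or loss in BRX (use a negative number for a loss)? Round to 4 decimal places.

100 BRX × 3.447 = 344.7 IRD
344.7 IRD × 1.107 = 381.5829 RVN
381.5829 RVN × 0.2667 = 101.76815943 BRX
Net change: 101.76815943 − 100 = 1.76815943 BRX

1.7682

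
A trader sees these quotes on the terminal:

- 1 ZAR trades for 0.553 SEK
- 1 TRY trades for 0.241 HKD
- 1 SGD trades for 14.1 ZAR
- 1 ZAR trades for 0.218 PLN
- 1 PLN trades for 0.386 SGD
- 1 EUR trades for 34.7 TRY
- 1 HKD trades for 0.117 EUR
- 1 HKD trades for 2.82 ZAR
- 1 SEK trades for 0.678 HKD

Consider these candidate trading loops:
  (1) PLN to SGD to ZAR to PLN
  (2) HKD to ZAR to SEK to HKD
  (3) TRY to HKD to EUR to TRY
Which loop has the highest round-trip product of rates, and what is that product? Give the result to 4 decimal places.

1.1865

(1) 0.386 × 14.1 × 0.218 = 1.18649
(2) 2.82 × 0.553 × 0.678 = 1.05731
(3) 0.241 × 0.117 × 34.7 = 0.97844
Highest is cycle (1) at 1.1865 (>1, arbitrage).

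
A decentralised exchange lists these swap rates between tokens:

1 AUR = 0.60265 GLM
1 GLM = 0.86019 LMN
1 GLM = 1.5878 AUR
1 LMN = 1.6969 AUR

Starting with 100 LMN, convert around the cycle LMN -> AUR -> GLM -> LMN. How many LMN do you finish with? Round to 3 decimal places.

87.966

100 LMN × 1.6969 = 169.69 AUR
169.69 AUR × 0.60265 = 102.2636785 GLM
102.2636785 GLM × 0.86019 = 87.966193608915 LMN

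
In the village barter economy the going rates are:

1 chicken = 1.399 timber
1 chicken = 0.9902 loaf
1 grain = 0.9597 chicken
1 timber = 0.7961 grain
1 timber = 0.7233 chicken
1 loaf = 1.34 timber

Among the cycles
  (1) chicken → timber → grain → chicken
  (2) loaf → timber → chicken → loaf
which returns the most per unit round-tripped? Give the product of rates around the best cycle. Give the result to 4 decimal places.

1.0689

(1) 1.399 × 0.7961 × 0.9597 = 1.06886
(2) 1.34 × 0.7233 × 0.9902 = 0.95972
Highest is cycle (1) at 1.0689 (>1, arbitrage).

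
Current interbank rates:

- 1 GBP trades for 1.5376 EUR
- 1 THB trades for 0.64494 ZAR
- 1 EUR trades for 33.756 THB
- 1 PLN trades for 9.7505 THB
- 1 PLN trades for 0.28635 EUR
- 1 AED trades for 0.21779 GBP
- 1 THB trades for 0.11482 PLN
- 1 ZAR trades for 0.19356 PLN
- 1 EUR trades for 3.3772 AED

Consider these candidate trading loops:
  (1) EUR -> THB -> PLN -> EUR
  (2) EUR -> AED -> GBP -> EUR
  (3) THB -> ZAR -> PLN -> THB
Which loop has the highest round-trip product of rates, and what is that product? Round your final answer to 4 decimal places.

(1) 33.756 × 0.11482 × 0.28635 = 1.10985
(2) 3.3772 × 0.21779 × 1.5376 = 1.13094
(3) 0.64494 × 0.19356 × 9.7505 = 1.21720
Highest is cycle (3) at 1.2172 (>1, arbitrage).

1.2172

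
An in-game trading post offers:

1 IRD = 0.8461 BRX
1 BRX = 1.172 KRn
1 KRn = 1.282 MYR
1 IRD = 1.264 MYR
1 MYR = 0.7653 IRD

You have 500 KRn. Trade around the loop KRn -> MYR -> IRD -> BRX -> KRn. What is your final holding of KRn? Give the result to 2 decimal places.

486.45

500 KRn × 1.282 = 641 MYR
641 MYR × 0.7653 = 490.5573 IRD
490.5573 IRD × 0.8461 = 415.06053153 BRX
415.06053153 BRX × 1.172 = 486.45094295316 KRn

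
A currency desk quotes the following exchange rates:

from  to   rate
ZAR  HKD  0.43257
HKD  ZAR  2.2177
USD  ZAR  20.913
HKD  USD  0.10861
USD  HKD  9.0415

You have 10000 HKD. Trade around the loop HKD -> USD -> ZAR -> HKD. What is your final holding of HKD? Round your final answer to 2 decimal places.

9825.23

10000 HKD × 0.10861 = 1086.1 USD
1086.1 USD × 20.913 = 22713.6093 ZAR
22713.6093 ZAR × 0.43257 = 9825.225974901 HKD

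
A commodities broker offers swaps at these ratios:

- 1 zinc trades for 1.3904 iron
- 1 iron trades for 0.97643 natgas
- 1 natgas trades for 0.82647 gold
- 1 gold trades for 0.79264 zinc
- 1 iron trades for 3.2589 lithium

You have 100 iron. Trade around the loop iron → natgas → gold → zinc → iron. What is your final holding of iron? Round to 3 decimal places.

88.937

100 iron × 0.97643 = 97.643 natgas
97.643 natgas × 0.82647 = 80.69901021 gold
80.69901021 gold × 0.79264 = 63.9652634528544 zinc
63.9652634528544 zinc × 1.3904 = 88.93730230484875776 iron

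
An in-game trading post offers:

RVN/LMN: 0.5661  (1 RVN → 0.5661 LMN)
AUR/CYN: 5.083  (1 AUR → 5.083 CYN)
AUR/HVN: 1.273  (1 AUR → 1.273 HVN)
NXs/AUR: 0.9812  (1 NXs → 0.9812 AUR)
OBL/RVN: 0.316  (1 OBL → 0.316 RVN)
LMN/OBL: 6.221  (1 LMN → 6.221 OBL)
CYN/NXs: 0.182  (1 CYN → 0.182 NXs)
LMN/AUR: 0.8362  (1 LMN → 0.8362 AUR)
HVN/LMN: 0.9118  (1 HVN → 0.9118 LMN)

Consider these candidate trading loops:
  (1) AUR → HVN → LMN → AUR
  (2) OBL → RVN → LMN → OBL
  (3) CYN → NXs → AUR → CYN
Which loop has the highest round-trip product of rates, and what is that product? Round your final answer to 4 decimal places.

(1) 1.273 × 0.9118 × 0.8362 = 0.97060
(2) 0.316 × 0.5661 × 6.221 = 1.11286
(3) 0.182 × 0.9812 × 5.083 = 0.90771
Highest is cycle (2) at 1.1129 (>1, arbitrage).

1.1129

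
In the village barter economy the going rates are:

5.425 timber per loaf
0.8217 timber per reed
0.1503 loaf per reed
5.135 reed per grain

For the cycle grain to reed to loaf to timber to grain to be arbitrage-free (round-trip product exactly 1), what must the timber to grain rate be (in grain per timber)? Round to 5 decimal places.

Known legs of the cycle: 5.135 × 0.1503 × 5.425 = 4.1869634625
For no arbitrage the full-cycle product must be 1, so the missing rate is 1 / 4.1869634625 ≈ 0.2388366.

0.23884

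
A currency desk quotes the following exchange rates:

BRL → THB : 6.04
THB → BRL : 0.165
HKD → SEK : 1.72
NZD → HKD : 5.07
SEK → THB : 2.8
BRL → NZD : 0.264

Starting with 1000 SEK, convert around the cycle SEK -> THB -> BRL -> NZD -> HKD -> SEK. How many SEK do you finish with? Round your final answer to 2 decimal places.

1000 SEK × 2.8 = 2800 THB
2800 THB × 0.165 = 462 BRL
462 BRL × 0.264 = 121.968 NZD
121.968 NZD × 5.07 = 618.37776 HKD
618.37776 HKD × 1.72 = 1063.6097472 SEK

1063.61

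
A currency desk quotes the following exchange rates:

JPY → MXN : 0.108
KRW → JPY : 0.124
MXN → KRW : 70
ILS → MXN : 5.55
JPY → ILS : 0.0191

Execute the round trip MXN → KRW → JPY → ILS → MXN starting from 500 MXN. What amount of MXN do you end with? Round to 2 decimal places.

460.06

500 MXN × 70 = 35000 KRW
35000 KRW × 0.124 = 4340 JPY
4340 JPY × 0.0191 = 82.894 ILS
82.894 ILS × 5.55 = 460.0617 MXN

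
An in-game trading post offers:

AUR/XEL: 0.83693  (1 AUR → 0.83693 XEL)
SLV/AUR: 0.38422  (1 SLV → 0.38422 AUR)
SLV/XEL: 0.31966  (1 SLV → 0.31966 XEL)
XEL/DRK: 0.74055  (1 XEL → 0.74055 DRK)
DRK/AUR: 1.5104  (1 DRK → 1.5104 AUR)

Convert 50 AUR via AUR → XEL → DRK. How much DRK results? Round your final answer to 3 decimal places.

50 AUR × 0.83693 = 41.8465 XEL
41.8465 XEL × 0.74055 = 30.989425575 DRK

30.989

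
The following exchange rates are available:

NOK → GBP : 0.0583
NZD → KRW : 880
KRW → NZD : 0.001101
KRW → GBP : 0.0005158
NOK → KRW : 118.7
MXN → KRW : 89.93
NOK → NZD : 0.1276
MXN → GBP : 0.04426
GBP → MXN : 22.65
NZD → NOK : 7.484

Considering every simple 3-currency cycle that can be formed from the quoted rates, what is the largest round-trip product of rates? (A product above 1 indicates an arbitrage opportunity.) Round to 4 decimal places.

MXN→KRW→GBP→MXN: 89.93 × 0.0005158 × 22.65 = 1.05064
NOK→KRW→NZD→NOK: 118.7 × 0.001101 × 7.484 = 0.97807
Maximum is MXN→KRW→GBP→MXN at 1.0506; arbitrage exists.

1.0506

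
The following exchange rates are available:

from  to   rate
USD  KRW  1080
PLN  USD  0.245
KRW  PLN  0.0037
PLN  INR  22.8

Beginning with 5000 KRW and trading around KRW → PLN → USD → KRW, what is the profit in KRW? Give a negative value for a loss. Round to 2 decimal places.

-104.90

5000 KRW × 0.0037 = 18.5 PLN
18.5 PLN × 0.245 = 4.5325 USD
4.5325 USD × 1080 = 4895.1 KRW
Net change: 4895.1 − 5000 = -104.9 KRW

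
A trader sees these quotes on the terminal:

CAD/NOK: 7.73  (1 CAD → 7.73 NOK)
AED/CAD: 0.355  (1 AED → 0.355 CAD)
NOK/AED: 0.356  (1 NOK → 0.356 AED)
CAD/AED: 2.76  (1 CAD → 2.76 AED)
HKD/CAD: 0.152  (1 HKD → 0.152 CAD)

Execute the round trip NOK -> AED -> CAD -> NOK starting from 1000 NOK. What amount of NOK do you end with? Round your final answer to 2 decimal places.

1000 NOK × 0.356 = 356 AED
356 AED × 0.355 = 126.38 CAD
126.38 CAD × 7.73 = 976.9174 NOK

976.92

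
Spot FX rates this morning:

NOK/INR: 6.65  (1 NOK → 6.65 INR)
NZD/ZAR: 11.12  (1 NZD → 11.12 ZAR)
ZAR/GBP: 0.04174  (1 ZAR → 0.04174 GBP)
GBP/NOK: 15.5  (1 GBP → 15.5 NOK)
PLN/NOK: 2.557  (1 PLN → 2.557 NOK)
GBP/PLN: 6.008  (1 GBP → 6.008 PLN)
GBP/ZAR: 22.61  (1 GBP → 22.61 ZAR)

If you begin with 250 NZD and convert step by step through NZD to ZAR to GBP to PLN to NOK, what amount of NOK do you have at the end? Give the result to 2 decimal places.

250 NZD × 11.12 = 2780 ZAR
2780 ZAR × 0.04174 = 116.0372 GBP
116.0372 GBP × 6.008 = 697.1514976 PLN
697.1514976 PLN × 2.557 = 1782.6163793632 NOK

1782.62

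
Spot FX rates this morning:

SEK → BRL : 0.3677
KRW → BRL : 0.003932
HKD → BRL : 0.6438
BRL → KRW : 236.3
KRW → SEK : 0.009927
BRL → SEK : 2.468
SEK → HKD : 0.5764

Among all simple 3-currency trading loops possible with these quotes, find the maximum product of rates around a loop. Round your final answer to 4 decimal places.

0.9158

SEK→HKD→BRL→SEK: 0.5764 × 0.6438 × 2.468 = 0.91584
SEK→BRL→KRW→SEK: 0.3677 × 236.3 × 0.009927 = 0.86253
Maximum is SEK→HKD→BRL→SEK at 0.9158; no arbitrage — every cycle loses value.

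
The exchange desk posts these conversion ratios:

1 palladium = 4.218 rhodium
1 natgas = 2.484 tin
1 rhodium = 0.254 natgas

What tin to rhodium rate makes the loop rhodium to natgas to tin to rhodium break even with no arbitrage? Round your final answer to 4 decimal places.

1.5849

Known legs of the cycle: 0.254 × 2.484 = 0.630936
For no arbitrage the full-cycle product must be 1, so the missing rate is 1 / 0.630936 ≈ 1.584947.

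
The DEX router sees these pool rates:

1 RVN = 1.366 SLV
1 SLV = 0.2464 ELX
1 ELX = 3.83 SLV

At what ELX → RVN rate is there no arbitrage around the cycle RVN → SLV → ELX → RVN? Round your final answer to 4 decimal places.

Known legs of the cycle: 1.366 × 0.2464 = 0.3365824
For no arbitrage the full-cycle product must be 1, so the missing rate is 1 / 0.3365824 ≈ 2.971041.

2.9710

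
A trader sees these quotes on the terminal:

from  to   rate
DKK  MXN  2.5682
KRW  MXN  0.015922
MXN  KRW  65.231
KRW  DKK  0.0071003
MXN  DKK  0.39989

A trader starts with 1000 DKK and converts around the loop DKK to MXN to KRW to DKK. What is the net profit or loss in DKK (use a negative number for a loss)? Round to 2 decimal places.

1000 DKK × 2.5682 = 2568.2 MXN
2568.2 MXN × 65.231 = 167526.2542 KRW
167526.2542 KRW × 0.0071003 = 1189.48666269626 DKK
Net change: 1189.48666269626 − 1000 = 189.48666269626 DKK

189.49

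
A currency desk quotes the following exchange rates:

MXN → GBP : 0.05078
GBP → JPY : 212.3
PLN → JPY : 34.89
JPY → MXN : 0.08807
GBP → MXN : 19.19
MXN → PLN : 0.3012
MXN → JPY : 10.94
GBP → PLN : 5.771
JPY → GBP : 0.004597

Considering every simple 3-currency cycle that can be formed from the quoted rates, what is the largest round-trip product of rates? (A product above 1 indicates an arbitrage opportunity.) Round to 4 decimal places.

GBP→MXN→JPY→GBP: 19.19 × 10.94 × 0.004597 = 0.96509
GBP→JPY→MXN→GBP: 212.3 × 0.08807 × 0.05078 = 0.94945
GBP→PLN→JPY→GBP: 5.771 × 34.89 × 0.004597 = 0.92561
MXN→PLN→JPY→MXN: 0.3012 × 34.89 × 0.08807 = 0.92552
Maximum is GBP→MXN→JPY→GBP at 0.9651; no arbitrage — every cycle loses value.

0.9651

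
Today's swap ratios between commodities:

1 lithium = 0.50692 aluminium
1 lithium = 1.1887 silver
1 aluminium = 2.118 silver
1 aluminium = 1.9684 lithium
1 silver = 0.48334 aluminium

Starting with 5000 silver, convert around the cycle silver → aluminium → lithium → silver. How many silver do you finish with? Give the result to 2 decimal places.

5654.68

5000 silver × 0.48334 = 2416.7 aluminium
2416.7 aluminium × 1.9684 = 4757.03228 lithium
4757.03228 lithium × 1.1887 = 5654.684271236 silver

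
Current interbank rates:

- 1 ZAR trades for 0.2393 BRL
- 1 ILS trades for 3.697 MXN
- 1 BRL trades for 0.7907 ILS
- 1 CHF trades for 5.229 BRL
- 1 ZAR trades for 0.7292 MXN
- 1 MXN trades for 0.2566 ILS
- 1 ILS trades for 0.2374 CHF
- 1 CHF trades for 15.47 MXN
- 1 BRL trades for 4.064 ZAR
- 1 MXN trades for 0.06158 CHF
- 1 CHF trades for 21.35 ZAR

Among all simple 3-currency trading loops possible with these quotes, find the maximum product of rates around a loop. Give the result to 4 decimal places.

BRL→ILS→CHF→BRL: 0.7907 × 0.2374 × 5.229 = 0.98155
CHF→ZAR→MXN→CHF: 21.35 × 0.7292 × 0.06158 = 0.95870
CHF→MXN→ILS→CHF: 15.47 × 0.2566 × 0.2374 = 0.94238
Maximum is BRL→ILS→CHF→BRL at 0.9815; no arbitrage — every cycle loses value.

0.9815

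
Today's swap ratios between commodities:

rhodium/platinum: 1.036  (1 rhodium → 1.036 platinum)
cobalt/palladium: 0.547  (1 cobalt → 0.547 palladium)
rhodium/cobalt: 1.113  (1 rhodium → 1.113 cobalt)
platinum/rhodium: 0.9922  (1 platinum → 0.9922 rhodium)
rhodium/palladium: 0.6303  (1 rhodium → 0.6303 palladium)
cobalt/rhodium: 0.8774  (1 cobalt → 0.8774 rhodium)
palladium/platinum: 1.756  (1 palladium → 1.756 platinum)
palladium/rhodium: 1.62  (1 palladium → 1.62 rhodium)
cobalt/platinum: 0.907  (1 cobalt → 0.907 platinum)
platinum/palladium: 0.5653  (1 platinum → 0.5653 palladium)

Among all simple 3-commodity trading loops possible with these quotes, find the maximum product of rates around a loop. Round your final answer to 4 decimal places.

1.0982

palladium→platinum→rhodium→palladium: 1.756 × 0.9922 × 0.6303 = 1.09817
cobalt→platinum→rhodium→cobalt: 0.907 × 0.9922 × 1.113 = 1.00162
cobalt→palladium→rhodium→cobalt: 0.547 × 1.62 × 1.113 = 0.98627
palladium→rhodium→platinum→palladium: 1.62 × 1.036 × 0.5653 = 0.94875
Maximum is palladium→platinum→rhodium→palladium at 1.0982; arbitrage exists.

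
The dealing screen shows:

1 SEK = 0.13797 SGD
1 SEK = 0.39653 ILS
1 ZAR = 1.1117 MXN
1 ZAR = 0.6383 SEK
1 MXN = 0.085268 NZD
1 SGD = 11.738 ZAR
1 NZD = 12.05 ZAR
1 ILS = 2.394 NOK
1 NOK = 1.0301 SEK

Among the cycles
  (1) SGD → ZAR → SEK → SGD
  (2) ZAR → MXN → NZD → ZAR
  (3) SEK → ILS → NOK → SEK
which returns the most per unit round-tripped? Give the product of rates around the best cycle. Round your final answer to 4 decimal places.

1.1422

(1) 11.738 × 0.6383 × 0.13797 = 1.03372
(2) 1.1117 × 0.085268 × 12.05 = 1.14225
(3) 0.39653 × 2.394 × 1.0301 = 0.97787
Highest is cycle (2) at 1.1422 (>1, arbitrage).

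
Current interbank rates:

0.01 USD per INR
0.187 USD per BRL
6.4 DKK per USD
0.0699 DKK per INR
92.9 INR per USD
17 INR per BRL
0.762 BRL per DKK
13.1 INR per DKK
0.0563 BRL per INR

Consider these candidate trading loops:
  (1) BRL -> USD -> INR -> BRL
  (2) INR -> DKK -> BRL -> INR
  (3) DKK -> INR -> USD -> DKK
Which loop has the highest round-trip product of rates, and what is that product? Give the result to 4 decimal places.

0.9781

(1) 0.187 × 92.9 × 0.0563 = 0.97806
(2) 0.0699 × 0.762 × 17 = 0.90548
(3) 13.1 × 0.01 × 6.4 = 0.83840
Highest is cycle (1) at 0.9781 (≤1, no arbitrage).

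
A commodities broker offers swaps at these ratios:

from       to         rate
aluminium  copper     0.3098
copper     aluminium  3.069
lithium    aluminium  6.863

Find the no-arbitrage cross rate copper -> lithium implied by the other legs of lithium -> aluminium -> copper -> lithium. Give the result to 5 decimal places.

Known legs of the cycle: 6.863 × 0.3098 = 2.1261574
For no arbitrage the full-cycle product must be 1, so the missing rate is 1 / 2.1261574 ≈ 0.4703321.

0.47033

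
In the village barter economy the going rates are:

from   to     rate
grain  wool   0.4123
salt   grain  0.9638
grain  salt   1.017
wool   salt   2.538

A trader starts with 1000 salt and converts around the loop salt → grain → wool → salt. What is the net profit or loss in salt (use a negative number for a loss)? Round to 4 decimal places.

1000 salt × 0.9638 = 963.8 grain
963.8 grain × 0.4123 = 397.37474 wool
397.37474 wool × 2.538 = 1008.53709012 salt
Net change: 1008.53709012 − 1000 = 8.53709012 salt

8.5371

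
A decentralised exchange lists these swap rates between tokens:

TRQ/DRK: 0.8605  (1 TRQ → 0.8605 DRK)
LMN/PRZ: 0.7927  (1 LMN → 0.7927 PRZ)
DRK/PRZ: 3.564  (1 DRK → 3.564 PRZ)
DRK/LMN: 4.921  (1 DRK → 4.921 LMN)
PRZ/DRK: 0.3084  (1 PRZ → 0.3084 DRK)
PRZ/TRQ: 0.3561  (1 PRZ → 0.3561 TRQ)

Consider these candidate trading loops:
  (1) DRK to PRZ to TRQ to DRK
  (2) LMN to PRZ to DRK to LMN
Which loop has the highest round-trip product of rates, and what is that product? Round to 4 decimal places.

(1) 3.564 × 0.3561 × 0.8605 = 1.09210
(2) 0.7927 × 0.3084 × 4.921 = 1.20303
Highest is cycle (2) at 1.2030 (>1, arbitrage).

1.2030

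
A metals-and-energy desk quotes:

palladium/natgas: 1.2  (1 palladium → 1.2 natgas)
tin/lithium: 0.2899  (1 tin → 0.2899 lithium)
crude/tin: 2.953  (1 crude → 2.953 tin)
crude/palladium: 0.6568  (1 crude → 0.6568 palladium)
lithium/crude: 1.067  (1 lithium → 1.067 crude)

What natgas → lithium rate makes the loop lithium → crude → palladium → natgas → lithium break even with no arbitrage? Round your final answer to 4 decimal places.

1.1891

Known legs of the cycle: 1.067 × 0.6568 × 1.2 = 0.84096672
For no arbitrage the full-cycle product must be 1, so the missing rate is 1 / 0.84096672 ≈ 1.189108.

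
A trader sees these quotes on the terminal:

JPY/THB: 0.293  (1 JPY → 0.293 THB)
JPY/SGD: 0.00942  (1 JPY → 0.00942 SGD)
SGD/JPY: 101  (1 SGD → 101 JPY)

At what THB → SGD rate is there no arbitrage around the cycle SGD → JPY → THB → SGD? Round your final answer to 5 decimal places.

Known legs of the cycle: 101 × 0.293 = 29.593
For no arbitrage the full-cycle product must be 1, so the missing rate is 1 / 29.593 ≈ 0.0337918.

0.03379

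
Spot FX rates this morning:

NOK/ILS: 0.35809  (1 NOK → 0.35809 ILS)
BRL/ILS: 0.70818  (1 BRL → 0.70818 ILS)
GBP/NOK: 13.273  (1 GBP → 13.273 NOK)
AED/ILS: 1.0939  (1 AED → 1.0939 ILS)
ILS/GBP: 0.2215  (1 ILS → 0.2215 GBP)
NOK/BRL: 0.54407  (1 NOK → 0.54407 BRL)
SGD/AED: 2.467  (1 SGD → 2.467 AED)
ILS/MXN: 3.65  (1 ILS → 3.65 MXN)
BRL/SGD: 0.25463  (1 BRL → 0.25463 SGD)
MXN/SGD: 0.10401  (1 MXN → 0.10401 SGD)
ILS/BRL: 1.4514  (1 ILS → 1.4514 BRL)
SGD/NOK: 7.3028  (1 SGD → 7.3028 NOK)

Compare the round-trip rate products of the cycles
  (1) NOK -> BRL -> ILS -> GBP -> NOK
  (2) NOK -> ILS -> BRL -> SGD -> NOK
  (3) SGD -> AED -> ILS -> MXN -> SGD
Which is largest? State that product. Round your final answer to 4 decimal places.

1.1328

(1) 0.54407 × 0.70818 × 0.2215 × 13.273 = 1.13277
(2) 0.35809 × 1.4514 × 0.25463 × 7.3028 = 0.96645
(3) 2.467 × 1.0939 × 3.65 × 0.10401 = 1.02451
Highest is cycle (1) at 1.1328 (>1, arbitrage).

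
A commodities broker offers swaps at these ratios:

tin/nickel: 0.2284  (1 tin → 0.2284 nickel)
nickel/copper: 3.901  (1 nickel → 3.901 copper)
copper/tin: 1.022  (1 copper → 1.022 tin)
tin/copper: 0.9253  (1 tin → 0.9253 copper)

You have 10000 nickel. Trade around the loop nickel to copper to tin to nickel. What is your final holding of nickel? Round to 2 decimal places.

10000 nickel × 3.901 = 39010 copper
39010 copper × 1.022 = 39868.22 tin
39868.22 tin × 0.2284 = 9105.901448 nickel

9105.90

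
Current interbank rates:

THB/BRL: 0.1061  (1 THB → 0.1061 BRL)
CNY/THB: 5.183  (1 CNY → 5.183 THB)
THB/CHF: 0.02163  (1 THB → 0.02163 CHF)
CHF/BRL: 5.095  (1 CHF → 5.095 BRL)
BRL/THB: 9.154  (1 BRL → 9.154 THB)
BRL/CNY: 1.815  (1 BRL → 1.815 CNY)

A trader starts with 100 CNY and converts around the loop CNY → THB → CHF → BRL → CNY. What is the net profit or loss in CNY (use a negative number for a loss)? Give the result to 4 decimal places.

100 CNY × 5.183 = 518.3 THB
518.3 THB × 0.02163 = 11.210829 CHF
11.210829 CHF × 5.095 = 57.119173755 BRL
57.119173755 BRL × 1.815 = 103.671300365325 CNY
Net change: 103.671300365325 − 100 = 3.671300365325 CNY

3.6713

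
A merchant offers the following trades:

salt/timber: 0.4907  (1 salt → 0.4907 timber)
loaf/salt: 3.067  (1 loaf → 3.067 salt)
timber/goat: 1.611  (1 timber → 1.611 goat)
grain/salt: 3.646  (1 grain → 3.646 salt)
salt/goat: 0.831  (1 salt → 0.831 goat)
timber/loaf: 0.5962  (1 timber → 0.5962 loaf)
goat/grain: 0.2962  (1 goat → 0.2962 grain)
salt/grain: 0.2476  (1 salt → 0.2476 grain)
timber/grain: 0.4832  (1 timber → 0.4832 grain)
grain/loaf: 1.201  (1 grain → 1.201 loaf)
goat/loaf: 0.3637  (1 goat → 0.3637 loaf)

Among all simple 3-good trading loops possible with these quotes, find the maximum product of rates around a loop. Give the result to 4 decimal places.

loaf→salt→goat→loaf: 3.067 × 0.831 × 0.3637 = 0.92695
grain→loaf→salt→grain: 1.201 × 3.067 × 0.2476 = 0.91203
grain→salt→goat→grain: 3.646 × 0.831 × 0.2962 = 0.89743
timber→loaf→salt→timber: 0.5962 × 3.067 × 0.4907 = 0.89727
timber→grain→salt→timber: 0.4832 × 3.646 × 0.4907 = 0.86449
Maximum is loaf→salt→goat→loaf at 0.9270; no arbitrage — every cycle loses value.

0.9270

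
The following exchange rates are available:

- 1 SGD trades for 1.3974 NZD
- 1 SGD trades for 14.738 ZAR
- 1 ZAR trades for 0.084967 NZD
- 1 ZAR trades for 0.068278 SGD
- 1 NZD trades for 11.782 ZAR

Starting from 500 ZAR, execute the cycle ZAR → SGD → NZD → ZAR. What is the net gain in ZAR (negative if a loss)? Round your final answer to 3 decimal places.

500 ZAR × 0.068278 = 34.139 SGD
34.139 SGD × 1.3974 = 47.7058386 NZD
47.7058386 NZD × 11.782 = 562.0701903852 ZAR
Net change: 562.0701903852 − 500 = 62.0701903852 ZAR

62.070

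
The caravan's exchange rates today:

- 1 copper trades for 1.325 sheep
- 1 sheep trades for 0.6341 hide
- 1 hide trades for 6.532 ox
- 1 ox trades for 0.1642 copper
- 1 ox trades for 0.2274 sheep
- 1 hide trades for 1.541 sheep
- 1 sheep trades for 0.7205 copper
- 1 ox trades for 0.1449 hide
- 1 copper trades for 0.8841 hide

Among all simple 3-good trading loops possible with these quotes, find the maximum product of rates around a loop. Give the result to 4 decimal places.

0.9816

copper→hide→sheep→copper: 0.8841 × 1.541 × 0.7205 = 0.98161
copper→hide→ox→copper: 0.8841 × 6.532 × 0.1642 = 0.94825
hide→ox→sheep→hide: 6.532 × 0.2274 × 0.6341 = 0.94188
Maximum is copper→hide→sheep→copper at 0.9816; no arbitrage — every cycle loses value.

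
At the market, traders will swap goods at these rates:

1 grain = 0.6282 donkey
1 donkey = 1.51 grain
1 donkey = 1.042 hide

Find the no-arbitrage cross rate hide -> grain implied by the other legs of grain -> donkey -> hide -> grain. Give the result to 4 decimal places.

Known legs of the cycle: 0.6282 × 1.042 = 0.6545844
For no arbitrage the full-cycle product must be 1, so the missing rate is 1 / 0.6545844 ≈ 1.527687.

1.5277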